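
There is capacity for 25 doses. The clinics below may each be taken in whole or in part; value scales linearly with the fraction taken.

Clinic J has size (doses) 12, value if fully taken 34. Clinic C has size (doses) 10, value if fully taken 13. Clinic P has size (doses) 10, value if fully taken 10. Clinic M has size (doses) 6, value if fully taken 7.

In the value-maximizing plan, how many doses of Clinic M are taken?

Sort by value density: Clinic J 34/12≈2.83, Clinic C 13/10≈1.3, Clinic M 7/6≈1.17, Clinic P 10/10≈1.
Take all of Clinic J (12 doses, value 34) ; 13 doses left.
All 10 doses of Clinic C fit (value 13) ; 3 remain.
3 doses left: a 3/6 share of Clinic M gives 7×3/6 = 3.5.

3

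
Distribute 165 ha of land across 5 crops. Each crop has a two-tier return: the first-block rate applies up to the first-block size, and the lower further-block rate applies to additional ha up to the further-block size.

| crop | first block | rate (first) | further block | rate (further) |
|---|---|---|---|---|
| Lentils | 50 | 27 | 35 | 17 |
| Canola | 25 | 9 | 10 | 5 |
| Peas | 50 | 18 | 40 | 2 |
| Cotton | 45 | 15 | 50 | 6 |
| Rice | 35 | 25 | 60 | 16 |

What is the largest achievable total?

3635

Order all 10 blocks by rate: Lentils/T1 27 > Rice/T1 25 > Peas/T1 18 > Lentils/T2 17 > Rice/T2 16 > Cotton/T1 15 > Canola/T1 9 > Cotton/T2 6 > Canola/T2 5 > Peas/T2 2.
Lentils T1 at 27: fill all 50 — 115 left.
Rice/T1 (25): +35 — 80 left.
Peas T1 at 18: fill all 50 — 30 left.
Lentils T2 at 17: only 30 left, fill 30.
Total = 27×50 + 25×35 + 18×50 + 17×30 = 3635.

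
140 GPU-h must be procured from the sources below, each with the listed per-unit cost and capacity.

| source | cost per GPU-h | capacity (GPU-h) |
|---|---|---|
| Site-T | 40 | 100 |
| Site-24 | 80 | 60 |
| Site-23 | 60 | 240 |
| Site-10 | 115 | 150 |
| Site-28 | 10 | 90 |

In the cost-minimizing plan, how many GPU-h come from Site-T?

Use sources in increasing cost order.
Take 90 from Site-28 at 10 ; need 50 more.
Take 50 from Site-T at 40 to finish.
Site-23, Site-24, Site-10: unused.

50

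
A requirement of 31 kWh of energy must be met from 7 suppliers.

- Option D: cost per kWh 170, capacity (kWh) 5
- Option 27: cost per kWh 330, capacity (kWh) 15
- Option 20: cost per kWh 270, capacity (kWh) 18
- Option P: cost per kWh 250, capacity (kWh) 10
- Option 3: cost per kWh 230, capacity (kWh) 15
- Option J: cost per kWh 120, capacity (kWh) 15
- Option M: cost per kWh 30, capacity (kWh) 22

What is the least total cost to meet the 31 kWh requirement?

1740

Fill from the cheapest supplier first.
Take 22 from Option M at 30 — need 9 more.
Take 9 from Option J at 120 to finish.
Option D, Option 3, Option P, Option 20, Option 27: unused.
Cost = 22×30 + 9×120 = 1740.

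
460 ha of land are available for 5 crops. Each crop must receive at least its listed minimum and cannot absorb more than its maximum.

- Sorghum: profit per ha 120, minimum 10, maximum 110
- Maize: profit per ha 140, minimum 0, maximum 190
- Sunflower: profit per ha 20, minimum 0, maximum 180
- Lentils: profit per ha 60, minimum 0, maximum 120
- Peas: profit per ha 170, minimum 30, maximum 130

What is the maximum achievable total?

63700

Meeting every minimum uses 10+0+0+0+30 = 40 ha, leaving 420.
Order the crops by profit per ha: Peas 170 > Maize 140 > Sorghum 120 > Lentils 60 > Sunflower 20.
Peas: +100 to 130 (cap) → 320 left.
Give Maize 190 more to hit its cap of 190 → 130 left.
Give Sorghum 100 more to hit its cap of 110 → 30 left.
Lentils has room for 120 more but only 30 remain, so it gets 30.
Total = 120×110 + 140×190 + 60×30 + 170×130 = 63700.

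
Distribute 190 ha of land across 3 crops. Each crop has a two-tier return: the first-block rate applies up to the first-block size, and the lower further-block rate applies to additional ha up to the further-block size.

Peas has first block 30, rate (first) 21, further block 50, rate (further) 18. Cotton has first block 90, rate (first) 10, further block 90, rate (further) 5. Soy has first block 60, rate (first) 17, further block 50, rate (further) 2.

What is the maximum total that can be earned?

Order all 6 blocks by rate: Peas/tier1 21 > Peas/tier2 18 > Soy/tier1 17 > Cotton/tier1 10 > Cotton/tier2 5 > Soy/tier2 2.
Peas/tier1 (21): +30 → 160 left.
Peas/tier2 (18): +50 → 110 left.
Soy/tier1 (17): +60 → 50 left.
Cotton/tier1: +50 of 90 at 10; pool empty.
Total = 21×30 + 18×50 + 17×60 + 10×50 = 3050.

3050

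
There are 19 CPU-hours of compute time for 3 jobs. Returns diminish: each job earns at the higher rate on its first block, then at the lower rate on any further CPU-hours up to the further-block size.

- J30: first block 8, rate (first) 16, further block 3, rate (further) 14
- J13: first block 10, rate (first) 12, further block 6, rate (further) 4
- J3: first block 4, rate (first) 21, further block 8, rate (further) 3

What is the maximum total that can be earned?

Order all 6 blocks by rate: J3/tier1 21 > J30/tier1 16 > J30/tier2 14 > J13/tier1 12 > J13/tier2 4 > J3/tier2 3.
J3 tier1 at 21: fill all 4 ; 15 left.
J30/tier1 (16): +8 ; 7 left.
J30 tier2 at 14: fill all 3 ; 4 left.
J13/tier1: +4 of 10 at 12; pool empty.
Total = 21×4 + 16×8 + 14×3 + 12×4 = 302.

302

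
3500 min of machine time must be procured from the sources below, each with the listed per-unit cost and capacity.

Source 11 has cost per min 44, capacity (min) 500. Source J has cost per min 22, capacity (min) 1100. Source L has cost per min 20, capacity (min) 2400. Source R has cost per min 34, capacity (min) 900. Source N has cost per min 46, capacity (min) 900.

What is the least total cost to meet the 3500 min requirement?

72200

Use sources in increasing cost order.
Take 2400 from Source L at 20 → need 1100 more.
Take 1100 from Source J at 22 → need 0 more.
Source R, Source 11, Source N: unused.
Cost = 2400×20 + 1100×22 = 72200.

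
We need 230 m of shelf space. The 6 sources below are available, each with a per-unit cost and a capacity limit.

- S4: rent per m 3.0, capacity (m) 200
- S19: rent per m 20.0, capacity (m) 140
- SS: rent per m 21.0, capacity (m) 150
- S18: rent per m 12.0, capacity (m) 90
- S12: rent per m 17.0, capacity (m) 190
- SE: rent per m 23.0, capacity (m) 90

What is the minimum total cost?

Cheapest first:
Take 200 from S4 at 3.0 ; need 30 more.
Take 30 from S18 at 12.0 to finish.
S12, S19, SS, SE: unused.
Cost = 200×3.0 + 30×12.0 = 960.

960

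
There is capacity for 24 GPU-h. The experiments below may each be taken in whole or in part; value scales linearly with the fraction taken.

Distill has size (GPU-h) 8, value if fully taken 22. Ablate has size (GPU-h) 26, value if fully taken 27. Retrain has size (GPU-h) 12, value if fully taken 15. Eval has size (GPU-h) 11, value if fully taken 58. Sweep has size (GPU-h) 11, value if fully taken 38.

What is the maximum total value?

101.5

Rank by value-to-size ratio: Eval 58/11≈5.27, Sweep 38/11≈3.45, Distill 22/8≈2.75, Retrain 15/12≈1.25, Ablate 27/26≈1.04.
All 11 GPU-h of Eval fit (value 58) → 13 remain.
Sweep: take in full, 11 GPU-h for value 38 → 2 left.
Only 2 GPU-h remain; take 2/8 of Distill for value 22×2/8 = 5.5.
Total value = 101.5.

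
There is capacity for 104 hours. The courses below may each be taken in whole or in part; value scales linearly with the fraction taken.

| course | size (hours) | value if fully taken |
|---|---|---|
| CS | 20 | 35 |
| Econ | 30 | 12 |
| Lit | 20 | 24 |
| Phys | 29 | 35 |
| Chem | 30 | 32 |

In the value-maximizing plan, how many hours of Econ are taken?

5

Rank by value-to-size ratio: CS 35/20≈1.75, Phys 35/29≈1.21, Lit 24/20≈1.2, Chem 32/30≈1.07, Econ 12/30≈0.4.
All 20 hours of CS fit (value 35) — 84 remain.
Take all of Phys (29 hours, value 35) — 55 hours left.
Lit: take in full, 20 hours for value 24 — 35 left.
Take all of Chem (30 hours, value 32) — 5 hours left.
Only 5 hours remain; take 5/30 of Econ for value 12×5/30 = 2.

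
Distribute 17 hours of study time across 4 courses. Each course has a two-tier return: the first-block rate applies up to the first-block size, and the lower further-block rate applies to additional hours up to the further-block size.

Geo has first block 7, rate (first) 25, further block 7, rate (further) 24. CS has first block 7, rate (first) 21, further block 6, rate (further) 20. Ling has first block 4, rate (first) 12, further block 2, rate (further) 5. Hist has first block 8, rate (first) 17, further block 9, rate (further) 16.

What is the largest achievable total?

406

Order all 8 blocks by rate: Geo/first 25 > Geo/second 24 > CS/first 21 > CS/second 20 > Hist/first 17 > Hist/second 16 > Ling/first 12 > Ling/second 5.
Geo first at 25: fill all 7 — 10 left.
Geo/second (24): +7 — 3 left.
CS/first: +3 of 7 at 21; pool empty.
Total = 25×7 + 24×7 + 21×3 = 406.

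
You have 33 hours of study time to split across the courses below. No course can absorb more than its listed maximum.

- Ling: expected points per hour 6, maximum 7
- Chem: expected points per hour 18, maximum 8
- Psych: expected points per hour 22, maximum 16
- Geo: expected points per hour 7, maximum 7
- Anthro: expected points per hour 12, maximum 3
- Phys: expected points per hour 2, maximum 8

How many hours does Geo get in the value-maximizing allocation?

Rank by expected points per hour: Psych 22 > Chem 18 > Anthro 12 > Geo 7 > Ling 6 > Phys 2.
Give Psych 16 to hit its cap of 16 — 17 left.
Chem: +8 to 8 (cap) — 9 left.
Anthro: +3 to 3 (cap) — 6 left.
Geo has room for 7 but only 6 remain, so it gets 6.

6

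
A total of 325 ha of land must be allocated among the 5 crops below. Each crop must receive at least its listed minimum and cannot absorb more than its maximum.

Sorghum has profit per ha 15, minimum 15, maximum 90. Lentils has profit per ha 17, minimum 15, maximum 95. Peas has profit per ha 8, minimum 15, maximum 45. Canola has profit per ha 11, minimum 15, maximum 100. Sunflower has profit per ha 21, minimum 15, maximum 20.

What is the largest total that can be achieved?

Meeting every minimum uses 15+15+15+15+15 = 75 ha, leaving 250.
Rank by profit per ha: Sunflower 21 > Lentils 17 > Sorghum 15 > Canola 11 > Peas 8.
Give Sunflower 5 more to hit its cap of 20 — 245 left.
Give Lentils 80 more to hit its cap of 95 — 165 left.
Give Sorghum 75 more to hit its cap of 90 — 90 left.
Give Canola 85 more to hit its cap of 100 — 5 left.
Only 5 left; Peas takes them to reach 20.
Total = 15×90 + 17×95 + 8×20 + 11×100 + 21×20 = 4645.

4645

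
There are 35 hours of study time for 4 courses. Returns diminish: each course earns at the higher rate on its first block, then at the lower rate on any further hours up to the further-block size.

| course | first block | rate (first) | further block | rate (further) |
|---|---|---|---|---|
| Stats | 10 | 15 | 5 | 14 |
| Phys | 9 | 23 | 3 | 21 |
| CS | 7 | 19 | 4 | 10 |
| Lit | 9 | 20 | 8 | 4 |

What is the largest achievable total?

Order all 8 blocks by rate: Phys/first 23 > Phys/second 21 > Lit/first 20 > CS/first 19 > Stats/first 15 > Stats/second 14 > CS/second 10 > Lit/second 4.
Phys first at 23: fill all 9 → 26 left.
Phys second at 21: fill all 3 → 23 left.
Lit first at 20: fill all 9 → 14 left.
Fill CS first block (7 at 19) → 7 left.
7 remain; put them into Stats first at 15.
Total = 23×9 + 21×3 + 20×9 + 19×7 + 15×7 = 688.

688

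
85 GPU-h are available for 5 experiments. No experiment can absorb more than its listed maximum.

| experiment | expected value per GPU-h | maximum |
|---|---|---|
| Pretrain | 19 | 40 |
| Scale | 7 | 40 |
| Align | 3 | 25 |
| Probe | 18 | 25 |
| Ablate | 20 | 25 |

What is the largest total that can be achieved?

1620

Rank by expected value per GPU-h: Ablate 20 > Pretrain 19 > Probe 18 > Scale 7 > Align 3.
Ablate takes 25 to reach its cap of 25 → 60 left.
Pretrain takes 40 to reach its cap of 40 → 20 left.
Only 20 left; Probe takes them to reach 20.
Total = 19×40 + 18×20 + 20×25 = 1620.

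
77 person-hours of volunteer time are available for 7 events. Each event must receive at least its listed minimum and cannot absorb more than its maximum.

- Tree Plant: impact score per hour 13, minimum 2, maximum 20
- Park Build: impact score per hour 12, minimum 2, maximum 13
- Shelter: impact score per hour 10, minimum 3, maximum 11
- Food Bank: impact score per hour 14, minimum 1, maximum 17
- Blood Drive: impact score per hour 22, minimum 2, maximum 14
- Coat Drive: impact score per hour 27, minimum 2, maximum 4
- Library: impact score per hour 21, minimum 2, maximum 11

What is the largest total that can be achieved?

Meeting every minimum uses 2+2+3+1+2+2+2 = 14 person-hours, leaving 63.
Order the events by impact score per hour: Coat Drive 27 > Blood Drive 22 > Library 21 > Food Bank 14 > Tree Plant 13 > Park Build 12 > Shelter 10.
Coat Drive takes 2 more to reach its cap of 4 ; 61 left.
Give Blood Drive 12 more to hit its cap of 14 ; 49 left.
Give Library 9 more to hit its cap of 11 ; 40 left.
Food Bank takes 16 more to reach its cap of 17 ; 24 left.
Give Tree Plant 18 more to hit its cap of 20 ; 6 left.
Park Build has room for 11 more but only 6 remain, so it gets 8.
Total = 13×20 + 12×8 + 10×3 + 14×17 + 22×14 + 27×4 + 21×11 = 1271.

1271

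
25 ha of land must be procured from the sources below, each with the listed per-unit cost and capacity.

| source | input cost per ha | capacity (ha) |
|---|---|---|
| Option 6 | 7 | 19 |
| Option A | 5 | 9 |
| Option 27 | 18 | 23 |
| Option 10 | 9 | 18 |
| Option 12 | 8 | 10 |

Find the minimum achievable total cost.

157

Fill from the cheapest source first.
Take 9 from Option A at 5 — need 16 more.
Take 16 from Option 6 at 7 to finish.
Option 12, Option 10, Option 27: unused.
Cost = 9×5 + 16×7 = 157.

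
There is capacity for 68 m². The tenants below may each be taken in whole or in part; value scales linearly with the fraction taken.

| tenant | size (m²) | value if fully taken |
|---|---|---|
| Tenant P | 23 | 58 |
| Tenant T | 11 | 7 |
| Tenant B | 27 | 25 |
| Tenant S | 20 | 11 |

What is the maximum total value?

Rank by value-to-size ratio: Tenant P 58/23≈2.52, Tenant B 25/27≈0.926, Tenant T 7/11≈0.636, Tenant S 11/20≈0.55.
Take all of Tenant P (23 m², value 58) — 45 m² left.
Take all of Tenant B (27 m², value 25) — 18 m² left.
Take all of Tenant T (11 m², value 7) — 7 m² left.
Fill the last 7 m² with part of Tenant S: 7/20 of it earns 3.85.
Total value = 93.85.

93.85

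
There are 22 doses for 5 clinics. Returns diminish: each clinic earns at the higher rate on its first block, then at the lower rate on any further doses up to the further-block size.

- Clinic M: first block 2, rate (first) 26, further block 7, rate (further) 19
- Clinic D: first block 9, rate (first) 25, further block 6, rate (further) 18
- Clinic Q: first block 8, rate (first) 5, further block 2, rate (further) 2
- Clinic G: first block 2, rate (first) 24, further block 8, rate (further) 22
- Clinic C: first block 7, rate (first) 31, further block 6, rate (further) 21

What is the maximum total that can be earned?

586

Treat each block as its own option and order by rate: Clinic C/first 31 > Clinic M/first 26 > Clinic D/first 25 > Clinic G/first 24 > Clinic G/second 22 > Clinic C/second 21 > Clinic M/second 19 > Clinic D/second 18 > Clinic Q/first 5 > Clinic Q/second 2.
Clinic C first at 31: fill all 7 — 15 left.
Clinic M first at 26: fill all 2 — 13 left.
Clinic D/first (25): +9 — 4 left.
Clinic G/first (24): +2 — 2 left.
Clinic G/second: +2 of 8 at 22; pool empty.
Total = 31×7 + 26×2 + 25×9 + 24×2 + 22×2 = 586.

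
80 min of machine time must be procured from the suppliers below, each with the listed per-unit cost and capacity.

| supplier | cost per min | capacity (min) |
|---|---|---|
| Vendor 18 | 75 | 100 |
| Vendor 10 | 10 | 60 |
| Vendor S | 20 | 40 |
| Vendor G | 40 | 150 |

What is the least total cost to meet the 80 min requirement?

Use suppliers in increasing cost order.
Vendor 10 at 10: take all 60 min ; 20 still needed.
Vendor S (20): take the remaining 20 ; done.
Vendor G, Vendor 18: unused.
Cost = 60×10 + 20×20 = 1000.

1000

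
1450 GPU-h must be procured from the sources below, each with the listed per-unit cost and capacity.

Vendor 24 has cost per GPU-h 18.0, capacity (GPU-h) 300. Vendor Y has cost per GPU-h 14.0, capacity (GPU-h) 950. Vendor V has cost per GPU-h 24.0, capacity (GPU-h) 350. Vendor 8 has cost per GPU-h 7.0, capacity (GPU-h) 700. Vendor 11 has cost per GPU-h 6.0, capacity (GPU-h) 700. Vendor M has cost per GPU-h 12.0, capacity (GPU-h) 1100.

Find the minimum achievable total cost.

Use sources in increasing cost order.
Vendor 11 (6.0): use full 700 → 750 GPU-h to go.
Take 700 from Vendor 8 at 7.0 → need 50 more.
Take 50 from Vendor M at 12.0 to finish.
Vendor Y, Vendor 24, Vendor V: unused.
Cost = 700×6.0 + 700×7.0 + 50×12.0 = 9700.

9700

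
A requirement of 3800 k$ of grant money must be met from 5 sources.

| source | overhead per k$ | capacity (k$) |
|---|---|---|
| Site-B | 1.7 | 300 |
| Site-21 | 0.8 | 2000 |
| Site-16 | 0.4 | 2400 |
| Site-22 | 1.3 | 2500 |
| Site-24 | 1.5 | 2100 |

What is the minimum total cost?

Fill from the cheapest source first.
Site-16 (0.4): use full 2400 ; 1400 k$ to go.
Site-21 (0.8): take the remaining 1400 ; done.
Site-22, Site-24, Site-B: unused.
Cost = 2400×0.4 + 1400×0.8 = 2080.

2080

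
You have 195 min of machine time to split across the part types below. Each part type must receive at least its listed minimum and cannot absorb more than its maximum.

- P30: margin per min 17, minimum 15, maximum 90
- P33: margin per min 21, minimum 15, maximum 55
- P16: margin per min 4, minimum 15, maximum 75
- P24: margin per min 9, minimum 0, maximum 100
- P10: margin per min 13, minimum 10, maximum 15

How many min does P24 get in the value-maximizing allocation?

Meeting every minimum uses 15+15+15+0+10 = 55 min, leaving 140.
Highest margin per min first: P33 21 > P30 17 > P10 13 > P24 9 > P16 4.
Give P33 40 more to hit its cap of 55 → 100 left.
P30 takes 75 more to reach its cap of 90 → 25 left.
P10 takes 5 more to reach its cap of 15 → 20 left.
P24 has room for 100 more but only 20 remain, so it gets 20.

20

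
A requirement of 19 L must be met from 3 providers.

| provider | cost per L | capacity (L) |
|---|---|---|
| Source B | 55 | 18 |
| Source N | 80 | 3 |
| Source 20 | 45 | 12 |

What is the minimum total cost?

925

Use providers in increasing cost order.
Source 20 at 45: take all 12 L — 7 still needed.
Source B (55): take the remaining 7 — done.
Source N: unused.
Cost = 12×45 + 7×55 = 925.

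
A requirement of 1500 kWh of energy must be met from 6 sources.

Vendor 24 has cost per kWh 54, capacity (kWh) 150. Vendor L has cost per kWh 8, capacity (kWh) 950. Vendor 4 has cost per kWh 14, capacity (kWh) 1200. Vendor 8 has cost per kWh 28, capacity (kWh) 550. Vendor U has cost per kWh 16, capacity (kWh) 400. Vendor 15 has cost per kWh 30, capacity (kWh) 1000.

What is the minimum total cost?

15300

Cheapest first:
Take 950 from Vendor L at 8 — need 550 more.
Vendor 4 at 14: take 550 of its 1200 — requirement met.
Vendor U, Vendor 8, Vendor 15, Vendor 24: unused.
Cost = 950×8 + 550×14 = 15300.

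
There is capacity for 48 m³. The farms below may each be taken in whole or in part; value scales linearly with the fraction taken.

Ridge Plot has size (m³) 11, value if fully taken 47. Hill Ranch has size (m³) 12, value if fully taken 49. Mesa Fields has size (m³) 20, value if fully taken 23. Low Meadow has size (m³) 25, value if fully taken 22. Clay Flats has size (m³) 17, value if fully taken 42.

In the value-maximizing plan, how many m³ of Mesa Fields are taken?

Sort by value density: Ridge Plot 47/11≈4.27, Hill Ranch 49/12≈4.08, Clay Flats 42/17≈2.47, Mesa Fields 23/20≈1.15, Low Meadow 22/25≈0.88.
All 11 m³ of Ridge Plot fit (value 47) — 37 remain.
Take all of Hill Ranch (12 m³, value 49) — 25 m³ left.
Clay Flats: take in full, 17 m³ for value 42 — 8 left.
Only 8 m³ remain; take 8/20 of Mesa Fields for value 23×8/20 = 9.2.

8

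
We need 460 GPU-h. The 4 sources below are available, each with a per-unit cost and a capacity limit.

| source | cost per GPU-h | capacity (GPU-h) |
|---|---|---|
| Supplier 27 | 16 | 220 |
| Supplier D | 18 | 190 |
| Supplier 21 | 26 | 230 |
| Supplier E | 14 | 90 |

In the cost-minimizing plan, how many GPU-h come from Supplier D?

150

Use sources in increasing cost order.
Supplier E (14): use full 90 ; 370 GPU-h to go.
Take 220 from Supplier 27 at 16 ; need 150 more.
Supplier D at 18: take 150 of its 190 ; requirement met.
Supplier 21: unused.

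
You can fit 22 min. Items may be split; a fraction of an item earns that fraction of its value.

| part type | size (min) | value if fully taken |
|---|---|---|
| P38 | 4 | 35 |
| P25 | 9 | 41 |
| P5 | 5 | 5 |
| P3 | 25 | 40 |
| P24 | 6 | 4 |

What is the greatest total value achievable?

90.4

Rank by value-to-size ratio: P38 35/4≈8.75, P25 41/9≈4.56, P3 40/25≈1.6, P5 5/5≈1, P24 4/6≈0.667.
Take all of P38 (4 min, value 35) ; 18 min left.
All 9 min of P25 fit (value 41) ; 9 remain.
Only 9 min remain; take 9/25 of P3 for value 40×9/25 = 14.4.
Total value = 90.4.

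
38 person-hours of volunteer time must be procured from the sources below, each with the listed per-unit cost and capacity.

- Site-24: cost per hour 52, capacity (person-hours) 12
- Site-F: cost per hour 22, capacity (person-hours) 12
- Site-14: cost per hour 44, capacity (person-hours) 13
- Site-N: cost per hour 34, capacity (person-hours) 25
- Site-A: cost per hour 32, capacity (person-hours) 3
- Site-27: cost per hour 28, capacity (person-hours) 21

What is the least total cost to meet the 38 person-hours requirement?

Fill from the cheapest source first.
Take 12 from Site-F at 22 — need 26 more.
Take 21 from Site-27 at 28 — need 5 more.
Take 3 from Site-A at 32 — need 2 more.
Site-N (34): take the remaining 2 — done.
Site-14, Site-24: unused.
Cost = 12×22 + 21×28 + 3×32 + 2×34 = 1016.

1016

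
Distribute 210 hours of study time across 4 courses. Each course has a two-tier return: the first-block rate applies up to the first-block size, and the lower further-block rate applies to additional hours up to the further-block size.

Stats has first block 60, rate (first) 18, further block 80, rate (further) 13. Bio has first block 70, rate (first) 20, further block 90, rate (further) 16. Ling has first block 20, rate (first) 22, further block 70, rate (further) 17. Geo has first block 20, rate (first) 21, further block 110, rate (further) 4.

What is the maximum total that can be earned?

4020

Order all 8 blocks by rate: Ling/tier1 22 > Geo/tier1 21 > Bio/tier1 20 > Stats/tier1 18 > Ling/tier2 17 > Bio/tier2 16 > Stats/tier2 13 > Geo/tier2 4.
Ling tier1 at 22: fill all 20 — 190 left.
Geo/tier1 (21): +20 — 170 left.
Fill Bio tier1 block (70 at 20) — 100 left.
Fill Stats tier1 block (60 at 18) — 40 left.
40 remain; put them into Ling tier2 at 17.
Total = 22×20 + 21×20 + 20×70 + 18×60 + 17×40 = 4020.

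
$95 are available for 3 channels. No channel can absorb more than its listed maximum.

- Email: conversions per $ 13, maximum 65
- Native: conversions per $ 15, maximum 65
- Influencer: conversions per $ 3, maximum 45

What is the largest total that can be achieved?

1365

Order the channels by conversions per $: Native 15 > Email 13 > Influencer 3.
Native takes 65 to reach its cap of 65 → 30 left.
Email: +30 (room for 65) → 30. Pool exhausted.
Total = 13×30 + 15×65 = 1365.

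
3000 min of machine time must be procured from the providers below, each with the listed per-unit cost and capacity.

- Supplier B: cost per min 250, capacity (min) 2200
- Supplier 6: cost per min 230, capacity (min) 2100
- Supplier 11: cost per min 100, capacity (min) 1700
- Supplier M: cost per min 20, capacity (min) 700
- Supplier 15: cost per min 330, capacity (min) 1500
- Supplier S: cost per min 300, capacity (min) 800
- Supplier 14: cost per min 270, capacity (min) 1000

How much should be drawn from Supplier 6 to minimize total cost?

600

Cheapest first:
Supplier M at 20: take all 700 min — 2300 still needed.
Supplier 11 at 100: take all 1700 min — 600 still needed.
Take 600 from Supplier 6 at 230 to finish.
Supplier B, Supplier 14, Supplier S, Supplier 15: unused.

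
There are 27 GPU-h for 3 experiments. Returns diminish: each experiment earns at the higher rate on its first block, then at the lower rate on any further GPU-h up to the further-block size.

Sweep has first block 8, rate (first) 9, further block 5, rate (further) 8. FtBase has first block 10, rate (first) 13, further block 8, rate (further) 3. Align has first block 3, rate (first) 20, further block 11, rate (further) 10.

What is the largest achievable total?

327

Rank every tier by rate: Align/tier1 20 > FtBase/tier1 13 > Align/tier2 10 > Sweep/tier1 9 > Sweep/tier2 8 > FtBase/tier2 3.
Align tier1 at 20: fill all 3 ; 24 left.
FtBase/tier1 (13): +10 ; 14 left.
Fill Align tier2 block (11 at 10) ; 3 left.
Sweep tier1 at 9: only 3 left, fill 3.
Total = 20×3 + 13×10 + 10×11 + 9×3 = 327.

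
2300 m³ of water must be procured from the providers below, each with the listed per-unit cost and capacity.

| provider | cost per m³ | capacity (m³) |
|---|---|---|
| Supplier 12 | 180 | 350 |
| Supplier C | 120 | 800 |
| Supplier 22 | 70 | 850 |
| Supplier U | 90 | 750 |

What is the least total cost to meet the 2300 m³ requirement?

211000

Use providers in increasing cost order.
Take 850 from Supplier 22 at 70 → need 1450 more.
Take 750 from Supplier U at 90 → need 700 more.
Take 700 from Supplier C at 120 to finish.
Supplier 12: unused.
Cost = 850×70 + 750×90 + 700×120 = 211000.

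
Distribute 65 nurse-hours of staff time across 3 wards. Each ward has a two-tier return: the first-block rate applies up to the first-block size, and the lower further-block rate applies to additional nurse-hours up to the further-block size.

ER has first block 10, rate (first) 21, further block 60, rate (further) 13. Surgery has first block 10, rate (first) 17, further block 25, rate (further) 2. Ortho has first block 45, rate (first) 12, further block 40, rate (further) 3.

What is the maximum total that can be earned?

Treat each block as its own option and order by rate: ER/first 21 > Surgery/first 17 > ER/second 13 > Ortho/first 12 > Ortho/second 3 > Surgery/second 2.
Fill ER first block (10 at 21) → 55 left.
Surgery/first (17): +10 → 45 left.
ER second at 13: only 45 left, fill 45.
Total = 21×10 + 17×10 + 13×45 = 965.

965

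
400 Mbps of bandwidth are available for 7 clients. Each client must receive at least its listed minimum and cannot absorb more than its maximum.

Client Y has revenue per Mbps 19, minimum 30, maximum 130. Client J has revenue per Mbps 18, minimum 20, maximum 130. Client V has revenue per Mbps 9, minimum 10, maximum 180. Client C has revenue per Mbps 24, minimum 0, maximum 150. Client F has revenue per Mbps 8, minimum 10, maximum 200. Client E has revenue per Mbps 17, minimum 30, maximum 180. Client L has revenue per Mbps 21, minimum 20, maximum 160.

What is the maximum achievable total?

Meeting every minimum uses 30+20+10+0+10+30+20 = 120 Mbps, leaving 280.
Order the clients by revenue per Mbps: Client C 24 > Client L 21 > Client Y 19 > Client J 18 > Client E 17 > Client V 9 > Client F 8.
Client C: +150 to 150 (cap) → 130 left.
Client L: +130 (room for 140) → 150. Pool exhausted.
Total = 19×30 + 18×20 + 9×10 + 24×150 + 8×10 + 17×30 + 21×150 = 8360.

8360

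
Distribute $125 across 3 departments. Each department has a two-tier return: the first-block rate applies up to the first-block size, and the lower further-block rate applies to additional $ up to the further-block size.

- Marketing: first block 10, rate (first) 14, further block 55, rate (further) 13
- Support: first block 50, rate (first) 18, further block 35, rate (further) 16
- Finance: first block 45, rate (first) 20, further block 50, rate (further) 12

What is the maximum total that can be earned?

Order all 6 blocks by rate: Finance/T1 20 > Support/T1 18 > Support/T2 16 > Marketing/T1 14 > Marketing/T2 13 > Finance/T2 12.
Finance T1 at 20: fill all 45 → 80 left.
Support/T1 (18): +50 → 30 left.
Support T2 at 16: only 30 left, fill 30.
Total = 20×45 + 18×50 + 16×30 = 2280.

2280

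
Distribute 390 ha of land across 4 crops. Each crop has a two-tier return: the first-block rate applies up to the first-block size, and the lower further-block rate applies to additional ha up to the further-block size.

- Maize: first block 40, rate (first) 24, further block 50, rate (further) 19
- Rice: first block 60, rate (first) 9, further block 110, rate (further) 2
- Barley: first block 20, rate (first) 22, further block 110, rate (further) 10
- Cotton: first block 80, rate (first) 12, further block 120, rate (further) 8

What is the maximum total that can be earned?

5190

Rank every tier by rate: Maize/T1 24 > Barley/T1 22 > Maize/T2 19 > Cotton/T1 12 > Barley/T2 10 > Rice/T1 9 > Cotton/T2 8 > Rice/T2 2.
Fill Maize T1 block (40 at 24) → 350 left.
Fill Barley T1 block (20 at 22) → 330 left.
Fill Maize T2 block (50 at 19) → 280 left.
Fill Cotton T1 block (80 at 12) → 200 left.
Barley T2 at 10: fill all 110 → 90 left.
Fill Rice T1 block (60 at 9) → 30 left.
30 remain; put them into Cotton T2 at 8.
Total = 24×40 + 22×20 + 19×50 + 12×80 + 10×110 + 9×60 + 8×30 = 5190.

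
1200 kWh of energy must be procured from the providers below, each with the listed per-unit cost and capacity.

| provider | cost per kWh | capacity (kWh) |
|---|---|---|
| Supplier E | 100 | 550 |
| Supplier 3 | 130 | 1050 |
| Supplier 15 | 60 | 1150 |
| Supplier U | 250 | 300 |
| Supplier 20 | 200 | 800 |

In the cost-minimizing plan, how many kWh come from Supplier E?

Cheapest first:
Supplier 15 at 60: take all 1150 kWh ; 50 still needed.
Supplier E at 100: take 50 of its 550 ; requirement met.
Supplier 3, Supplier 20, Supplier U: unused.

50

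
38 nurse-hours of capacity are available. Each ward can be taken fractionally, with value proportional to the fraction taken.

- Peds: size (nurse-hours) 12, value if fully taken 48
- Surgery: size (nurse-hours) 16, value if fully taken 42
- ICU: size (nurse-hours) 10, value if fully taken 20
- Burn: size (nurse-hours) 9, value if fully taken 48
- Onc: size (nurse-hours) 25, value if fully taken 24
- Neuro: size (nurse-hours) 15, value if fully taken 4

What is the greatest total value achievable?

140

Best value per unit of size first: Burn 48/9≈5.33, Peds 48/12≈4, Surgery 42/16≈2.62, ICU 20/10≈2, Onc 24/25≈0.96, Neuro 4/15≈0.267.
Take all of Burn (9 nurse-hours, value 48) ; 29 nurse-hours left.
Peds: take in full, 12 nurse-hours for value 48 ; 17 left.
Surgery: take in full, 16 nurse-hours for value 42 ; 1 left.
Only 1 nurse-hours remain; take 1/10 of ICU for value 20×1/10 = 2.
Total value = 140.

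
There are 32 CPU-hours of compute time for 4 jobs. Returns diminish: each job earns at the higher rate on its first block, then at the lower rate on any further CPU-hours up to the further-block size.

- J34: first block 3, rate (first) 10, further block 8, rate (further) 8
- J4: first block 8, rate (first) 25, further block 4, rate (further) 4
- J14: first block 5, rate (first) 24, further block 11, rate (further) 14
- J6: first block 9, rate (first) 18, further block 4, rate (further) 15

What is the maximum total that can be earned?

626

Order all 8 blocks by rate: J4/tier1 25 > J14/tier1 24 > J6/tier1 18 > J6/tier2 15 > J14/tier2 14 > J34/tier1 10 > J34/tier2 8 > J4/tier2 4.
J4 tier1 at 25: fill all 8 ; 24 left.
Fill J14 tier1 block (5 at 24) ; 19 left.
J6 tier1 at 18: fill all 9 ; 10 left.
J6/tier2 (15): +4 ; 6 left.
J14 tier2 at 14: only 6 left, fill 6.
Total = 25×8 + 24×5 + 18×9 + 15×4 + 14×6 = 626.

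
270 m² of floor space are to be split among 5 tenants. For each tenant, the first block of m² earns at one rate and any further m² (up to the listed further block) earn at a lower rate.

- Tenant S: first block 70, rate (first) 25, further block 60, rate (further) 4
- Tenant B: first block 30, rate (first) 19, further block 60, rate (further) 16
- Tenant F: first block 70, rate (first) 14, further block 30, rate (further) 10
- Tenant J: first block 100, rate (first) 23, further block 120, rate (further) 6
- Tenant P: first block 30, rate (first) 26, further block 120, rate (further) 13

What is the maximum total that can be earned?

6040

Rank every tier by rate: Tenant P/tier1 26 > Tenant S/tier1 25 > Tenant J/tier1 23 > Tenant B/tier1 19 > Tenant B/tier2 16 > Tenant F/tier1 14 > Tenant P/tier2 13 > Tenant F/tier2 10 > Tenant J/tier2 6 > Tenant S/tier2 4.
Tenant P tier1 at 26: fill all 30 → 240 left.
Tenant S tier1 at 25: fill all 70 → 170 left.
Tenant J tier1 at 23: fill all 100 → 70 left.
Tenant B tier1 at 19: fill all 30 → 40 left.
40 remain; put them into Tenant B tier2 at 16.
Total = 26×30 + 25×70 + 23×100 + 19×30 + 16×40 = 6040.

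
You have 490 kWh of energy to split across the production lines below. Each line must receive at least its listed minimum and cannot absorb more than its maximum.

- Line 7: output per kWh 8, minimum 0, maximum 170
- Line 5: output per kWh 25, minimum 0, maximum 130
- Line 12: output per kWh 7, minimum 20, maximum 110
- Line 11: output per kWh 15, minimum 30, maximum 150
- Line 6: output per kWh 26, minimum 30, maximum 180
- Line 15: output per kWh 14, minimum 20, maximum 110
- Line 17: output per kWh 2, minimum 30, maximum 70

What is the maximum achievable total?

10060

Meeting every minimum uses 0+0+20+30+30+20+30 = 130 kWh, leaving 360.
Order the production lines by output per kWh: Line 6 26 > Line 5 25 > Line 11 15 > Line 15 14 > Line 7 8 > Line 12 7 > Line 17 2.
Line 6 takes 150 more to reach its cap of 180 → 210 left.
Give Line 5 130 more to hit its cap of 130 → 80 left.
Only 80 left; Line 11 takes them to reach 110.
Total = 25×130 + 7×20 + 15×110 + 26×180 + 14×20 + 2×30 = 10060.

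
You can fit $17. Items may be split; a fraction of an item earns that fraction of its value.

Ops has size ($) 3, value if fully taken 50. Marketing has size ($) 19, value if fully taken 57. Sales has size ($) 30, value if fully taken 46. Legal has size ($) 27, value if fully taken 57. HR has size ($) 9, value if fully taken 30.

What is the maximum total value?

Best value per unit of size first: Ops 50/3≈16.7, HR 30/9≈3.33, Marketing 57/19≈3, Legal 57/27≈2.11, Sales 46/30≈1.53.
All 3 $ of Ops fit (value 50) ; 14 remain.
All 9 $ of HR fit (value 30) ; 5 remain.
Only 5 $ remain; take 5/19 of Marketing for value 57×5/19 = 15.
Total value = 95.

95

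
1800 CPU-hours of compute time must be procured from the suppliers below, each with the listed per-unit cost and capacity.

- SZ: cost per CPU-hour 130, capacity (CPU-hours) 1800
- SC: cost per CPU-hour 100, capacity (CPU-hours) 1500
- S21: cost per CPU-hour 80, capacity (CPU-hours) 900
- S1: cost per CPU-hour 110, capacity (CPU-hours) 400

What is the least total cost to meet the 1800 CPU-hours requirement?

Use suppliers in increasing cost order.
S21 at 80: take all 900 CPU-hours — 900 still needed.
Take 900 from SC at 100 to finish.
S1, SZ: unused.
Cost = 900×80 + 900×100 = 162000.

162000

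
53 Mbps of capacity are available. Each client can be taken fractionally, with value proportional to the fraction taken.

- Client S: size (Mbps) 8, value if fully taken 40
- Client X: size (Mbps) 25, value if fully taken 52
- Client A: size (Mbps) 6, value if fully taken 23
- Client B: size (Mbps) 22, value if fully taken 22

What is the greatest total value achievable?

129

Sort by value density: Client S 40/8≈5, Client A 23/6≈3.83, Client X 52/25≈2.08, Client B 22/22≈1.
All 8 Mbps of Client S fit (value 40) — 45 remain.
Client A: take in full, 6 Mbps for value 23 — 39 left.
Take all of Client X (25 Mbps, value 52) — 14 Mbps left.
14 Mbps left: a 14/22 share of Client B gives 22×14/22 = 14.
Total value = 129.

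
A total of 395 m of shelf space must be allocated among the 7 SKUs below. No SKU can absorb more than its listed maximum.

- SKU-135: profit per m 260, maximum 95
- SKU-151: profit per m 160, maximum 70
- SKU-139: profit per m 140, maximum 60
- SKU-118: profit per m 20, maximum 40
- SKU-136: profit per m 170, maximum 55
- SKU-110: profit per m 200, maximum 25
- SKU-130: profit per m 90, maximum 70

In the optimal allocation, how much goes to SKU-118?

Highest profit per m first: SKU-135 260 > SKU-110 200 > SKU-136 170 > SKU-151 160 > SKU-139 140 > SKU-130 90 > SKU-118 20.
SKU-135: +95 to 95 (cap) ; 300 left.
Give SKU-110 25 to hit its cap of 25 ; 275 left.
SKU-136: +55 to 55 (cap) ; 220 left.
Give SKU-151 70 to hit its cap of 70 ; 150 left.
Give SKU-139 60 to hit its cap of 60 ; 90 left.
SKU-130: +70 to 70 (cap) ; 20 left.
Only 20 left; SKU-118 takes them to reach 20.

20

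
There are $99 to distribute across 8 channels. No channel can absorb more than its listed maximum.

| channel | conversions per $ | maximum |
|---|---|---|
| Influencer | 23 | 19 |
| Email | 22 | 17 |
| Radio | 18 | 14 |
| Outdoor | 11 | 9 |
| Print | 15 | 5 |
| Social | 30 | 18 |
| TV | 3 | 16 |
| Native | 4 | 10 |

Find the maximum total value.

1838

Rank by conversions per $: Social 30 > Influencer 23 > Email 22 > Radio 18 > Print 15 > Outdoor 11 > Native 4 > TV 3.
Give Social 18 to hit its cap of 18 → 81 left.
Give Influencer 19 to hit its cap of 19 → 62 left.
Email takes 17 to reach its cap of 17 → 45 left.
Give Radio 14 to hit its cap of 14 → 31 left.
Print takes 5 to reach its cap of 5 → 26 left.
Outdoor: +9 to 9 (cap) → 17 left.
Give Native 10 to hit its cap of 10 → 7 left.
TV has room for 16 but only 7 remain, so it gets 7.
Total = 23×19 + 22×17 + 18×14 + 11×9 + 15×5 + 30×18 + 3×7 + 4×10 = 1838.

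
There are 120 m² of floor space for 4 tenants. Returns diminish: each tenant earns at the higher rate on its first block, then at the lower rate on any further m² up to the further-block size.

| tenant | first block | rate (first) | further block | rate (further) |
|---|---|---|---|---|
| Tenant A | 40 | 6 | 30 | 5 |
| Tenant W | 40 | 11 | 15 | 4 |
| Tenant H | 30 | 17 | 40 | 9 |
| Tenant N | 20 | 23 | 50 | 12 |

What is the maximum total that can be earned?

Treat each block as its own option and order by rate: Tenant N/first 23 > Tenant H/first 17 > Tenant N/second 12 > Tenant W/first 11 > Tenant H/second 9 > Tenant A/first 6 > Tenant A/second 5 > Tenant W/second 4.
Fill Tenant N first block (20 at 23) → 100 left.
Tenant H/first (17): +30 → 70 left.
Tenant N/second (12): +50 → 20 left.
20 remain; put them into Tenant W first at 11.
Total = 23×20 + 17×30 + 12×50 + 11×20 = 1790.

1790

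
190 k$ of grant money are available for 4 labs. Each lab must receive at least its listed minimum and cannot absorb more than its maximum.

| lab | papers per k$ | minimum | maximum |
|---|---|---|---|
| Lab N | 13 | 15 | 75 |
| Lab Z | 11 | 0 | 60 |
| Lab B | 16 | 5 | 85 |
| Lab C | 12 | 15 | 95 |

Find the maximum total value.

2695

Meeting every minimum uses 15+0+5+15 = 35 k$, leaving 155.
Highest papers per k$ first: Lab B 16 > Lab N 13 > Lab C 12 > Lab Z 11.
Lab B takes 80 more to reach its cap of 85 → 75 left.
Lab N: +60 to 75 (cap) → 15 left.
Only 15 left; Lab C takes them to reach 30.
Total = 13×75 + 16×85 + 12×30 = 2695.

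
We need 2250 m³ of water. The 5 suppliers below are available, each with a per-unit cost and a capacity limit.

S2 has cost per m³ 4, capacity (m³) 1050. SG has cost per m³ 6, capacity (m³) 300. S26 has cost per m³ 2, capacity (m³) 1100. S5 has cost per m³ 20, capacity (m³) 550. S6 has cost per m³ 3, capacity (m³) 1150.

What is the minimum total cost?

5650

Fill from the cheapest supplier first.
S26 at 2: take all 1100 m³ → 1150 still needed.
S6 (3): use full 1150 → 0 m³ to go.
S2, SG, S5: unused.
Cost = 1100×2 + 1150×3 = 5650.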